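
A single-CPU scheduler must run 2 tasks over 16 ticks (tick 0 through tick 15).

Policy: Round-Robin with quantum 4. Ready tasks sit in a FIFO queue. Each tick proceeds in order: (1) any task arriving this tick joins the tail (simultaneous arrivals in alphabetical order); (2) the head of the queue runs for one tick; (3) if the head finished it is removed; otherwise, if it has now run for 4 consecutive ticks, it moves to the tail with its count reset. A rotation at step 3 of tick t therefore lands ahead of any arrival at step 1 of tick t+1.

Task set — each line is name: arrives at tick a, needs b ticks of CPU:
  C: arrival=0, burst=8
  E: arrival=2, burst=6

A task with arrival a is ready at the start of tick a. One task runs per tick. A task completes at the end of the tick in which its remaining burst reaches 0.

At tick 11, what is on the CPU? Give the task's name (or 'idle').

running at tick 11 = C

t=0: queue=[C] q_used=0 → run C
t=1: queue=[C] q_used=1 → run C
t=2: queue=[C,E] q_used=2 → run C
t=3: queue=[C,E] q_used=3 → run C
t=4: queue=[E,C] q_used=0 → run E
t=5: queue=[E,C] q_used=1 → run E
t=6: queue=[E,C] q_used=2 → run E
t=7: queue=[E,C] q_used=3 → run E
t=8: queue=[C,E] q_used=0 → run C
t=9: queue=[C,E] q_used=1 → run C
t=10: queue=[C,E] q_used=2 → run C
t=11: queue=[C,E] q_used=3 → run C
t=12: queue=[E] q_used=0 → run E
t=13: queue=[E] q_used=1 → run E
t=14: (idle)
t=15: (idle)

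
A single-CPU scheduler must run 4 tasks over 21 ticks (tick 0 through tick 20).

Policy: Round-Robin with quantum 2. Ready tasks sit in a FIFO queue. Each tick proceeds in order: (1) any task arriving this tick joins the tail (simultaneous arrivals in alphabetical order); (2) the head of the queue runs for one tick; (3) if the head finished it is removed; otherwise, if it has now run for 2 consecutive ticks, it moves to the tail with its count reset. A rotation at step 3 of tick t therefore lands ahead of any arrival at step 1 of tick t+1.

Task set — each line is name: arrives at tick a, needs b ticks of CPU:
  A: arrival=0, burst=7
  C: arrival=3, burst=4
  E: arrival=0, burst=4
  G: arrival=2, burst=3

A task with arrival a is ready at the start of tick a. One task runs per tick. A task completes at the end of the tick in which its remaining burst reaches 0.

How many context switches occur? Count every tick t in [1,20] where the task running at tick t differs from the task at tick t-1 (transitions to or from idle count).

t=0: queue=[A,E] q_used=0 → run A
t=1: queue=[A,E] q_used=1 → run A
t=2: queue=[E,A,G] q_used=0 → run E
t=3: queue=[E,A,G,C] q_used=1 → run E
t=4: queue=[A,G,C,E] q_used=0 → run A
t=5: queue=[A,G,C,E] q_used=1 → run A
t=6: queue=[G,C,E,A] q_used=0 → run G
t=7: queue=[G,C,E,A] q_used=1 → run G
t=8: queue=[C,E,A,G] q_used=0 → run C
t=9: queue=[C,E,A,G] q_used=1 → run C
t=10: queue=[E,A,G,C] q_used=0 → run E
t=11: queue=[E,A,G,C] q_used=1 → run E
t=12: queue=[A,G,C] q_used=0 → run A
t=13: queue=[A,G,C] q_used=1 → run A
t=14: queue=[G,C,A] q_used=0 → run G
t=15: queue=[C,A] q_used=0 → run C
t=16: queue=[C,A] q_used=1 → run C
t=17: queue=[A] q_used=0 → run A
t=18: (idle)
t=19: (idle)
t=20: (idle)

context switches = 10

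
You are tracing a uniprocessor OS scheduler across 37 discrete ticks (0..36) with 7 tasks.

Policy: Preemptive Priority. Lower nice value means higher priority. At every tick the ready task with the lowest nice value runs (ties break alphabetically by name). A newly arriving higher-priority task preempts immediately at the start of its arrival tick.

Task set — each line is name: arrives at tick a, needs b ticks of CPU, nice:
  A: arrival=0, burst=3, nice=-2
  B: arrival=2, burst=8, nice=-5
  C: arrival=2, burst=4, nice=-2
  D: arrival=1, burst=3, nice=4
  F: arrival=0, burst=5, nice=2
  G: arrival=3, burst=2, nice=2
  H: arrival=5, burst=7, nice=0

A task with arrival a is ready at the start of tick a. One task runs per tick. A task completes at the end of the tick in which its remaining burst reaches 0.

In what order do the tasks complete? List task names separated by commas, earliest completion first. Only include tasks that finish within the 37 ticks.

completion order = B, A, C, H, F, G, D

t=0: ready={A,F} → run A
t=1: ready={A,D,F} → run A
t=2: ready={A,B,C,D,F} → run B
t=3: ready={A,B,C,D,F,G} → run B
t=4: ready={A,B,C,D,F,G} → run B
t=5: ready={A,B,C,D,F,G,H} → run B
t=6: ready={A,B,C,D,F,G,H} → run B
t=7: ready={A,B,C,D,F,G,H} → run B
t=8: ready={A,B,C,D,F,G,H} → run B
t=9: ready={A,B,C,D,F,G,H} → run B
t=10: ready={A,C,D,F,G,H} → run A
t=11: ready={C,D,F,G,H} → run C
t=12: ready={C,D,F,G,H} → run C
t=13: ready={C,D,F,G,H} → run C
t=14: ready={C,D,F,G,H} → run C
t=15: ready={D,F,G,H} → run H
t=16: ready={D,F,G,H} → run H
t=17: ready={D,F,G,H} → run H
t=18: ready={D,F,G,H} → run H
t=19: ready={D,F,G,H} → run H
t=20: ready={D,F,G,H} → run H
t=21: ready={D,F,G,H} → run H
t=22: ready={D,F,G} → run F
t=23: ready={D,F,G} → run F
t=24: ready={D,F,G} → run F
t=25: ready={D,F,G} → run F
t=26: ready={D,F,G} → run F
t=27: ready={D,G} → run G
t=28: ready={D,G} → run G
t=29: ready={D} → run D
t=30: ready={D} → run D
t=31: ready={D} → run D
t=32: (idle)
t=33: (idle)
t=34: (idle)
t=35: (idle)
t=36: (idle)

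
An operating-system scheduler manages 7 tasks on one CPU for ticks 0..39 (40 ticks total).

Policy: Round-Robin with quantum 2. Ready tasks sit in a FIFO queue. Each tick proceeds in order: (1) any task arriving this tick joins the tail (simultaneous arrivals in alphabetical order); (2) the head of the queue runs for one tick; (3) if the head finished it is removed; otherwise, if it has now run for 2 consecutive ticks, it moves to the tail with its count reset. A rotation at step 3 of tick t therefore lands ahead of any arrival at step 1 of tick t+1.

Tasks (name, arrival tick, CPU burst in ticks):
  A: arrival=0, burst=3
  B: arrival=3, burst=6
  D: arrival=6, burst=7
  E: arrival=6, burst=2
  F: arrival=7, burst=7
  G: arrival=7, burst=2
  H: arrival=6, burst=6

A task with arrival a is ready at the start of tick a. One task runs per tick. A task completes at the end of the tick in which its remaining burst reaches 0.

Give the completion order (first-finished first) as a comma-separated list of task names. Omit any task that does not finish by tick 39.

t=0: queue=[A] q_used=0 → run A
t=1: queue=[A] q_used=1 → run A
t=2: queue=[A] q_used=0 → run A
t=3: queue=[B] q_used=0 → run B
t=4: queue=[B] q_used=1 → run B
t=5: queue=[B] q_used=0 → run B
t=6: queue=[B,D,E,H] q_used=1 → run B
t=7: queue=[D,E,H,B,F,G] q_used=0 → run D
t=8: queue=[D,E,H,B,F,G] q_used=1 → run D
t=9: queue=[E,H,B,F,G,D] q_used=0 → run E
t=10: queue=[E,H,B,F,G,D] q_used=1 → run E
t=11: queue=[H,B,F,G,D] q_used=0 → run H
t=12: queue=[H,B,F,G,D] q_used=1 → run H
t=13: queue=[B,F,G,D,H] q_used=0 → run B
t=14: queue=[B,F,G,D,H] q_used=1 → run B
t=15: queue=[F,G,D,H] q_used=0 → run F
t=16: queue=[F,G,D,H] q_used=1 → run F
t=17: queue=[G,D,H,F] q_used=0 → run G
t=18: queue=[G,D,H,F] q_used=1 → run G
t=19: queue=[D,H,F] q_used=0 → run D
t=20: queue=[D,H,F] q_used=1 → run D
t=21: queue=[H,F,D] q_used=0 → run H
t=22: queue=[H,F,D] q_used=1 → run H
t=23: queue=[F,D,H] q_used=0 → run F
t=24: queue=[F,D,H] q_used=1 → run F
t=25: queue=[D,H,F] q_used=0 → run D
t=26: queue=[D,H,F] q_used=1 → run D
t=27: queue=[H,F,D] q_used=0 → run H
t=28: queue=[H,F,D] q_used=1 → run H
t=29: queue=[F,D] q_used=0 → run F
t=30: queue=[F,D] q_used=1 → run F
t=31: queue=[D,F] q_used=0 → run D
t=32: queue=[F] q_used=0 → run F
t=33: (idle)
t=34: (idle)
t=35: (idle)
t=36: (idle)
t=37: (idle)
t=38: (idle)
t=39: (idle)

completion order = A, E, B, G, H, D, F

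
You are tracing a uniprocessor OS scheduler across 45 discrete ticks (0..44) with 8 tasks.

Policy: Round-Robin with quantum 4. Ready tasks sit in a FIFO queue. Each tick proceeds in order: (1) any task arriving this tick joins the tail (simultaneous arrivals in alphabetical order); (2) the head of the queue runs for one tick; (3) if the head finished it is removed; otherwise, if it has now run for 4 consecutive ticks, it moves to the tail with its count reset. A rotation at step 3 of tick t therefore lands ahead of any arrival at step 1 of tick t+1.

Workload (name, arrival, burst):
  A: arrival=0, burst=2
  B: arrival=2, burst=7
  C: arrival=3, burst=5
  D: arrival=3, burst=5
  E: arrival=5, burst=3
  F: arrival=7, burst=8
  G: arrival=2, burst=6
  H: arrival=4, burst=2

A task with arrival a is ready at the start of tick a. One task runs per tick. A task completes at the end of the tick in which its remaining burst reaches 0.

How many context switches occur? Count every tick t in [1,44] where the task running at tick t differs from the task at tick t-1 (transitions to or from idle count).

t=0: queue=[A] q_used=0 → run A
t=1: queue=[A] q_used=1 → run A
t=2: queue=[B,G] q_used=0 → run B
t=3: queue=[B,G,C,D] q_used=1 → run B
t=4: queue=[B,G,C,D,H] q_used=2 → run B
t=5: queue=[B,G,C,D,H,E] q_used=3 → run B
t=6: queue=[G,C,D,H,E,B] q_used=0 → run G
t=7: queue=[G,C,D,H,E,B,F] q_used=1 → run G
t=8: queue=[G,C,D,H,E,B,F] q_used=2 → run G
t=9: queue=[G,C,D,H,E,B,F] q_used=3 → run G
t=10: queue=[C,D,H,E,B,F,G] q_used=0 → run C
t=11: queue=[C,D,H,E,B,F,G] q_used=1 → run C
t=12: queue=[C,D,H,E,B,F,G] q_used=2 → run C
t=13: queue=[C,D,H,E,B,F,G] q_used=3 → run C
t=14: queue=[D,H,E,B,F,G,C] q_used=0 → run D
t=15: queue=[D,H,E,B,F,G,C] q_used=1 → run D
t=16: queue=[D,H,E,B,F,G,C] q_used=2 → run D
t=17: queue=[D,H,E,B,F,G,C] q_used=3 → run D
t=18: queue=[H,E,B,F,G,C,D] q_used=0 → run H
t=19: queue=[H,E,B,F,G,C,D] q_used=1 → run H
t=20: queue=[E,B,F,G,C,D] q_used=0 → run E
t=21: queue=[E,B,F,G,C,D] q_used=1 → run E
t=22: queue=[E,B,F,G,C,D] q_used=2 → run E
t=23: queue=[B,F,G,C,D] q_used=0 → run B
t=24: queue=[B,F,G,C,D] q_used=1 → run B
t=25: queue=[B,F,G,C,D] q_used=2 → run B
t=26: queue=[F,G,C,D] q_used=0 → run F
t=27: queue=[F,G,C,D] q_used=1 → run F
t=28: queue=[F,G,C,D] q_used=2 → run F
t=29: queue=[F,G,C,D] q_used=3 → run F
t=30: queue=[G,C,D,F] q_used=0 → run G
t=31: queue=[G,C,D,F] q_used=1 → run G
t=32: queue=[C,D,F] q_used=0 → run C
t=33: queue=[D,F] q_used=0 → run D
t=34: queue=[F] q_used=0 → run F
t=35: queue=[F] q_used=1 → run F
t=36: queue=[F] q_used=2 → run F
t=37: queue=[F] q_used=3 → run F
t=38: (idle)
t=39: (idle)
t=40: (idle)
t=41: (idle)
t=42: (idle)
t=43: (idle)
t=44: (idle)

context switches = 13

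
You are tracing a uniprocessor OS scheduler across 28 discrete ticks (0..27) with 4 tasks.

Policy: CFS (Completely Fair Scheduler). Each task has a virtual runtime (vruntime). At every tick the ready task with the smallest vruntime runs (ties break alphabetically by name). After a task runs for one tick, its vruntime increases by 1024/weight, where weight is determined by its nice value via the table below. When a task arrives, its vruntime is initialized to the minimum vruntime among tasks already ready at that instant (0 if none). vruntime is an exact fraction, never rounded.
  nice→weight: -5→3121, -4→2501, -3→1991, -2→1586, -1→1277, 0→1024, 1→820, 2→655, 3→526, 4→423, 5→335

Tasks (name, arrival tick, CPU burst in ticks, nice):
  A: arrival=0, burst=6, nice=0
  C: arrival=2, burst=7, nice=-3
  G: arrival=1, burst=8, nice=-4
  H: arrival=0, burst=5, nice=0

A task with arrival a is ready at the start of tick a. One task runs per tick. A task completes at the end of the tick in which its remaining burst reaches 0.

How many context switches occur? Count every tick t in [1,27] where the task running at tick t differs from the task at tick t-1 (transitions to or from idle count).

context switches = 26

t=0: vr[A=0 H=0] → run A
t=1: vr[A=1 G=0 H=0] → run G
t=2: vr[A=1 C=0 G=1024/2501 H=0] → run C
t=3: vr[A=1 C=1024/1991 G=1024/2501 H=0] → run H
t=4: vr[A=1 C=1024/1991 G=1024/2501 H=1] → run G
t=5: vr[A=1 C=1024/1991 G=2048/2501 H=1] → run C
t=6: vr[A=1 C=2048/1991 G=2048/2501 H=1] → run G
t=7: vr[A=1 C=2048/1991 G=3072/2501 H=1] → run A
t=8: vr[A=2 C=2048/1991 G=3072/2501 H=1] → run H
t=9: vr[A=2 C=2048/1991 G=3072/2501 H=2] → run C
t=10: vr[A=2 C=3072/1991 G=3072/2501 H=2] → run G
t=11: vr[A=2 C=3072/1991 G=4096/2501 H=2] → run C
t=12: vr[A=2 C=4096/1991 G=4096/2501 H=2] → run G
t=13: vr[A=2 C=4096/1991 G=5120/2501 H=2] → run A
t=14: vr[A=3 C=4096/1991 G=5120/2501 H=2] → run H
t=15: vr[A=3 C=4096/1991 G=5120/2501 H=3] → run G
t=16: vr[A=3 C=4096/1991 G=6144/2501 H=3] → run C
t=17: vr[A=3 C=5120/1991 G=6144/2501 H=3] → run G
t=18: vr[A=3 C=5120/1991 G=7168/2501 H=3] → run C
t=19: vr[A=3 C=6144/1991 G=7168/2501 H=3] → run G
t=20: vr[A=3 C=6144/1991 H=3] → run A
t=21: vr[A=4 C=6144/1991 H=3] → run H
t=22: vr[A=4 C=6144/1991 H=4] → run C
t=23: vr[A=4 H=4] → run A
t=24: vr[A=5 H=4] → run H
t=25: vr[A=5] → run A
t=26: (idle)
t=27: (idle)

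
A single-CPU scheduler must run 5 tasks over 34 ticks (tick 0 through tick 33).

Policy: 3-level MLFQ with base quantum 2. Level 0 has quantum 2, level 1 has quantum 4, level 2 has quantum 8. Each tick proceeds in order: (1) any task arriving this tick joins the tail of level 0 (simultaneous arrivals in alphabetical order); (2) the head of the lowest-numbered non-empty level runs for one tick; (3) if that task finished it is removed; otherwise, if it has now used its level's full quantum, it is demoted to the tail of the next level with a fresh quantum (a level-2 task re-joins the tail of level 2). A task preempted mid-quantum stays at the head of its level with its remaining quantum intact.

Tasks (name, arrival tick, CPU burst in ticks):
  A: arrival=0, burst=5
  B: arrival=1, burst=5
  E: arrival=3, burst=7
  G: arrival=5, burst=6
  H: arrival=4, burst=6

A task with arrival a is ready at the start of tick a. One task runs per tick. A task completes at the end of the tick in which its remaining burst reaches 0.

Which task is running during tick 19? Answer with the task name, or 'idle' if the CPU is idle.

t=0: L0/L1/L2 = A/-/- → run A
t=1: L0/L1/L2 = AB/-/- → run A
t=2: L0/L1/L2 = B/A/- → run B
t=3: L0/L1/L2 = BE/A/- → run B
t=4: L0/L1/L2 = EH/AB/- → run E
t=5: L0/L1/L2 = EHG/AB/- → run E
t=6: L0/L1/L2 = HG/ABE/- → run H
t=7: L0/L1/L2 = HG/ABE/- → run H
t=8: L0/L1/L2 = G/ABEH/- → run G
t=9: L0/L1/L2 = G/ABEH/- → run G
t=10: L0/L1/L2 = -/ABEHG/- → run A
t=11: L0/L1/L2 = -/ABEHG/- → run A
t=12: L0/L1/L2 = -/ABEHG/- → run A
t=13: L0/L1/L2 = -/BEHG/- → run B
t=14: L0/L1/L2 = -/BEHG/- → run B
t=15: L0/L1/L2 = -/BEHG/- → run B
t=16: L0/L1/L2 = -/EHG/- → run E
t=17: L0/L1/L2 = -/EHG/- → run E
t=18: L0/L1/L2 = -/EHG/- → run E
t=19: L0/L1/L2 = -/EHG/- → run E
t=20: L0/L1/L2 = -/HG/E → run H
t=21: L0/L1/L2 = -/HG/E → run H
t=22: L0/L1/L2 = -/HG/E → run H
t=23: L0/L1/L2 = -/HG/E → run H
t=24: L0/L1/L2 = -/G/E → run G
t=25: L0/L1/L2 = -/G/E → run G
t=26: L0/L1/L2 = -/G/E → run G
t=27: L0/L1/L2 = -/G/E → run G
t=28: L0/L1/L2 = -/-/E → run E
t=29: (idle)
t=30: (idle)
t=31: (idle)
t=32: (idle)
t=33: (idle)

running at tick 19 = E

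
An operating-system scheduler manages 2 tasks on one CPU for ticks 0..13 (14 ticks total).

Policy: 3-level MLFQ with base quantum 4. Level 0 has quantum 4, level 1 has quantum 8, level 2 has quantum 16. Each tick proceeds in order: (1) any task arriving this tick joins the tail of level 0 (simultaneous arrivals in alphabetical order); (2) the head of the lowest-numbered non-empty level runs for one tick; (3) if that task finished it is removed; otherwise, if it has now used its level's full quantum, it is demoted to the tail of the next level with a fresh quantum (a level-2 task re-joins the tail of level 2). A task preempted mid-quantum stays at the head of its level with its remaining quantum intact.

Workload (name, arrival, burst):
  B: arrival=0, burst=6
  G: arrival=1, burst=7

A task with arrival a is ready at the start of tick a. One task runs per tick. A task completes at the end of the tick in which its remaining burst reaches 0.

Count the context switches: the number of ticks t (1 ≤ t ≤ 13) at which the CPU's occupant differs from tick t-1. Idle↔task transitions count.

context switches = 4

t=0: L0/L1/L2 = B/-/- → run B
t=1: L0/L1/L2 = BG/-/- → run B
t=2: L0/L1/L2 = BG/-/- → run B
t=3: L0/L1/L2 = BG/-/- → run B
t=4: L0/L1/L2 = G/B/- → run G
t=5: L0/L1/L2 = G/B/- → run G
t=6: L0/L1/L2 = G/B/- → run G
t=7: L0/L1/L2 = G/B/- → run G
t=8: L0/L1/L2 = -/BG/- → run B
t=9: L0/L1/L2 = -/BG/- → run B
t=10: L0/L1/L2 = -/G/- → run G
t=11: L0/L1/L2 = -/G/- → run G
t=12: L0/L1/L2 = -/G/- → run G
t=13: (idle)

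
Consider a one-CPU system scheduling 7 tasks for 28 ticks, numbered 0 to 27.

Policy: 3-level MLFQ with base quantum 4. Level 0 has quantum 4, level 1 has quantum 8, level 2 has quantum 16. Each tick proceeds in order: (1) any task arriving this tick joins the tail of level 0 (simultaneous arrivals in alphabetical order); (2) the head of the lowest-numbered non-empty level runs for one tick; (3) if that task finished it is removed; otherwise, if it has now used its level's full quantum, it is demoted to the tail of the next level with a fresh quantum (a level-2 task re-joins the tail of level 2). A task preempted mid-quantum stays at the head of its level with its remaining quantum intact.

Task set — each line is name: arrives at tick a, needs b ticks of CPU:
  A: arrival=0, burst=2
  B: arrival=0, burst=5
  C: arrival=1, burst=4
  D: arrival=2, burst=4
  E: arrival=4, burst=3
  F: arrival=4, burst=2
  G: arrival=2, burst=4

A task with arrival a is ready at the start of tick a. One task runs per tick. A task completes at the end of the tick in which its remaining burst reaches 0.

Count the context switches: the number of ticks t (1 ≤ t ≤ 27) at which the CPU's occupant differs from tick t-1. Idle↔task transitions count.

t=0: L0/L1/L2 = AB/-/- → run A
t=1: L0/L1/L2 = ABC/-/- → run A
t=2: L0/L1/L2 = BCDG/-/- → run B
t=3: L0/L1/L2 = BCDG/-/- → run B
t=4: L0/L1/L2 = BCDGEF/-/- → run B
t=5: L0/L1/L2 = BCDGEF/-/- → run B
t=6: L0/L1/L2 = CDGEF/B/- → run C
t=7: L0/L1/L2 = CDGEF/B/- → run C
t=8: L0/L1/L2 = CDGEF/B/- → run C
t=9: L0/L1/L2 = CDGEF/B/- → run C
t=10: L0/L1/L2 = DGEF/B/- → run D
t=11: L0/L1/L2 = DGEF/B/- → run D
t=12: L0/L1/L2 = DGEF/B/- → run D
t=13: L0/L1/L2 = DGEF/B/- → run D
t=14: L0/L1/L2 = GEF/B/- → run G
t=15: L0/L1/L2 = GEF/B/- → run G
t=16: L0/L1/L2 = GEF/B/- → run G
t=17: L0/L1/L2 = GEF/B/- → run G
t=18: L0/L1/L2 = EF/B/- → run E
t=19: L0/L1/L2 = EF/B/- → run E
t=20: L0/L1/L2 = EF/B/- → run E
t=21: L0/L1/L2 = F/B/- → run F
t=22: L0/L1/L2 = F/B/- → run F
t=23: L0/L1/L2 = -/B/- → run B
t=24: (idle)
t=25: (idle)
t=26: (idle)
t=27: (idle)

context switches = 8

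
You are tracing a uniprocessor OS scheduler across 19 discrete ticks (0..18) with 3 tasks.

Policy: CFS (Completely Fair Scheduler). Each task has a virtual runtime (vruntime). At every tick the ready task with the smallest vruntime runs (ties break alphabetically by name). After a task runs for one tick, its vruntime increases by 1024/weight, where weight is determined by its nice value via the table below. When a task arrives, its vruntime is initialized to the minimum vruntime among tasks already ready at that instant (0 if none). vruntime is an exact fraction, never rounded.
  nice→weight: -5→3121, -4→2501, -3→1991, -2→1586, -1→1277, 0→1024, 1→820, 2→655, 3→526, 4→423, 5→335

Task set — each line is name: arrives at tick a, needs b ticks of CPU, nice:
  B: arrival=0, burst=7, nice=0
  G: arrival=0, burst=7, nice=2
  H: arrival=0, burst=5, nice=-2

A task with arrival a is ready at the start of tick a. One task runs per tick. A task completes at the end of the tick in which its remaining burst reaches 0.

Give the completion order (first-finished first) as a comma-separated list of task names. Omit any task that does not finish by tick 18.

completion order = H, B, G

t=0: vr[B=0 G=0 H=0] → run B
t=1: vr[B=1 G=0 H=0] → run G
t=2: vr[B=1 G=1024/655 H=0] → run H
t=3: vr[B=1 G=1024/655 H=512/793] → run H
t=4: vr[B=1 G=1024/655 H=1024/793] → run B
t=5: vr[B=2 G=1024/655 H=1024/793] → run H
t=6: vr[B=2 G=1024/655 H=1536/793] → run G
t=7: vr[B=2 G=2048/655 H=1536/793] → run H
t=8: vr[B=2 G=2048/655 H=2048/793] → run B
t=9: vr[B=3 G=2048/655 H=2048/793] → run H
t=10: vr[B=3 G=2048/655] → run B
t=11: vr[B=4 G=2048/655] → run G
t=12: vr[B=4 G=3072/655] → run B
t=13: vr[B=5 G=3072/655] → run G
t=14: vr[B=5 G=4096/655] → run B
t=15: vr[B=6 G=4096/655] → run B
t=16: vr[G=4096/655] → run G
t=17: vr[G=1024/131] → run G
t=18: vr[G=6144/655] → run G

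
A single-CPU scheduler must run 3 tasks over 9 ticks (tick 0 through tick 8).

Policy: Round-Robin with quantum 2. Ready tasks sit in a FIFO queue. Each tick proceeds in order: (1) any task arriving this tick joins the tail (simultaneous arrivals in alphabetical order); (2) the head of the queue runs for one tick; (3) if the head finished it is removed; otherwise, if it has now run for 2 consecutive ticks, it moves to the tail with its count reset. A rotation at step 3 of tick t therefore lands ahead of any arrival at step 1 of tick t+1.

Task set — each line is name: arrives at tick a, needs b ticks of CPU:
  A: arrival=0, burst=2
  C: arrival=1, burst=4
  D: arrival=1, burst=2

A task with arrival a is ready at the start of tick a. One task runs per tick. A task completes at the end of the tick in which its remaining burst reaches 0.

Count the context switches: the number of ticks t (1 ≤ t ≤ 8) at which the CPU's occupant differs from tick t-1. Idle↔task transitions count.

context switches = 4

t=0: queue=[A] q_used=0 → run A
t=1: queue=[A,C,D] q_used=1 → run A
t=2: queue=[C,D] q_used=0 → run C
t=3: queue=[C,D] q_used=1 → run C
t=4: queue=[D,C] q_used=0 → run D
t=5: queue=[D,C] q_used=1 → run D
t=6: queue=[C] q_used=0 → run C
t=7: queue=[C] q_used=1 → run C
t=8: (idle)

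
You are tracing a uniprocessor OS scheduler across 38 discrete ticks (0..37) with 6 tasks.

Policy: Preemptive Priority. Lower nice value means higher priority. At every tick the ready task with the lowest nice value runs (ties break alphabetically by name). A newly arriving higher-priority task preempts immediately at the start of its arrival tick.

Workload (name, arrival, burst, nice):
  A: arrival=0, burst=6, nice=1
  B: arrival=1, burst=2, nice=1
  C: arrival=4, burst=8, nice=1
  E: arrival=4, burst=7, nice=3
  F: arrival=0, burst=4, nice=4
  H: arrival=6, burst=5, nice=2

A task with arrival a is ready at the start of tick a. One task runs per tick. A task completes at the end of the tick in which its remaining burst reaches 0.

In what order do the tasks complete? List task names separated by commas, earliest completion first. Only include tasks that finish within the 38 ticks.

t=0: ready={A,F} → run A
t=1: ready={A,B,F} → run A
t=2: ready={A,B,F} → run A
t=3: ready={A,B,F} → run A
t=4: ready={A,B,C,E,F} → run A
t=5: ready={A,B,C,E,F} → run A
t=6: ready={B,C,E,F,H} → run B
t=7: ready={B,C,E,F,H} → run B
t=8: ready={C,E,F,H} → run C
t=9: ready={C,E,F,H} → run C
t=10: ready={C,E,F,H} → run C
t=11: ready={C,E,F,H} → run C
t=12: ready={C,E,F,H} → run C
t=13: ready={C,E,F,H} → run C
t=14: ready={C,E,F,H} → run C
t=15: ready={C,E,F,H} → run C
t=16: ready={E,F,H} → run H
t=17: ready={E,F,H} → run H
t=18: ready={E,F,H} → run H
t=19: ready={E,F,H} → run H
t=20: ready={E,F,H} → run H
t=21: ready={E,F} → run E
t=22: ready={E,F} → run E
t=23: ready={E,F} → run E
t=24: ready={E,F} → run E
t=25: ready={E,F} → run E
t=26: ready={E,F} → run E
t=27: ready={E,F} → run E
t=28: ready={F} → run F
t=29: ready={F} → run F
t=30: ready={F} → run F
t=31: ready={F} → run F
t=32: (idle)
t=33: (idle)
t=34: (idle)
t=35: (idle)
t=36: (idle)
t=37: (idle)

completion order = A, B, C, H, E, F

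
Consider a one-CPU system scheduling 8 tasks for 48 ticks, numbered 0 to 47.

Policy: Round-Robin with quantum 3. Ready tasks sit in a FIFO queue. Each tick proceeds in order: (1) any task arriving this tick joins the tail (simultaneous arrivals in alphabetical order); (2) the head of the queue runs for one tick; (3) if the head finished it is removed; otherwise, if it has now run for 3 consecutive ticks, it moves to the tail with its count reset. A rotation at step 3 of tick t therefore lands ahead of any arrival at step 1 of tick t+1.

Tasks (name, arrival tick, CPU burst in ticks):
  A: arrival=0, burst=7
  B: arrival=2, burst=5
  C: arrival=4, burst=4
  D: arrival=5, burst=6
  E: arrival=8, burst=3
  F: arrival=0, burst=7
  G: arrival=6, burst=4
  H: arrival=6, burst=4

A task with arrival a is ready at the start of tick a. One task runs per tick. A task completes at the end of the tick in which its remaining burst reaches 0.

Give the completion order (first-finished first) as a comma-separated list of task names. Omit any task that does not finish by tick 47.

t=0: queue=[A,F] q_used=0 → run A
t=1: queue=[A,F] q_used=1 → run A
t=2: queue=[A,F,B] q_used=2 → run A
t=3: queue=[F,B,A] q_used=0 → run F
t=4: queue=[F,B,A,C] q_used=1 → run F
t=5: queue=[F,B,A,C,D] q_used=2 → run F
t=6: queue=[B,A,C,D,F,G,H] q_used=0 → run B
t=7: queue=[B,A,C,D,F,G,H] q_used=1 → run B
t=8: queue=[B,A,C,D,F,G,H,E] q_used=2 → run B
t=9: queue=[A,C,D,F,G,H,E,B] q_used=0 → run A
t=10: queue=[A,C,D,F,G,H,E,B] q_used=1 → run A
t=11: queue=[A,C,D,F,G,H,E,B] q_used=2 → run A
t=12: queue=[C,D,F,G,H,E,B,A] q_used=0 → run C
t=13: queue=[C,D,F,G,H,E,B,A] q_used=1 → run C
t=14: queue=[C,D,F,G,H,E,B,A] q_used=2 → run C
t=15: queue=[D,F,G,H,E,B,A,C] q_used=0 → run D
t=16: queue=[D,F,G,H,E,B,A,C] q_used=1 → run D
t=17: queue=[D,F,G,H,E,B,A,C] q_used=2 → run D
t=18: queue=[F,G,H,E,B,A,C,D] q_used=0 → run F
t=19: queue=[F,G,H,E,B,A,C,D] q_used=1 → run F
t=20: queue=[F,G,H,E,B,A,C,D] q_used=2 → run F
t=21: queue=[G,H,E,B,A,C,D,F] q_used=0 → run G
t=22: queue=[G,H,E,B,A,C,D,F] q_used=1 → run G
t=23: queue=[G,H,E,B,A,C,D,F] q_used=2 → run G
t=24: queue=[H,E,B,A,C,D,F,G] q_used=0 → run H
t=25: queue=[H,E,B,A,C,D,F,G] q_used=1 → run H
t=26: queue=[H,E,B,A,C,D,F,G] q_used=2 → run H
t=27: queue=[E,B,A,C,D,F,G,H] q_used=0 → run E
t=28: queue=[E,B,A,C,D,F,G,H] q_used=1 → run E
t=29: queue=[E,B,A,C,D,F,G,H] q_used=2 → run E
t=30: queue=[B,A,C,D,F,G,H] q_used=0 → run B
t=31: queue=[B,A,C,D,F,G,H] q_used=1 → run B
t=32: queue=[A,C,D,F,G,H] q_used=0 → run A
t=33: queue=[C,D,F,G,H] q_used=0 → run C
t=34: queue=[D,F,G,H] q_used=0 → run D
t=35: queue=[D,F,G,H] q_used=1 → run D
t=36: queue=[D,F,G,H] q_used=2 → run D
t=37: queue=[F,G,H] q_used=0 → run F
t=38: queue=[G,H] q_used=0 → run G
t=39: queue=[H] q_used=0 → run H
t=40: (idle)
t=41: (idle)
t=42: (idle)
t=43: (idle)
t=44: (idle)
t=45: (idle)
t=46: (idle)
t=47: (idle)

completion order = E, B, A, C, D, F, G, H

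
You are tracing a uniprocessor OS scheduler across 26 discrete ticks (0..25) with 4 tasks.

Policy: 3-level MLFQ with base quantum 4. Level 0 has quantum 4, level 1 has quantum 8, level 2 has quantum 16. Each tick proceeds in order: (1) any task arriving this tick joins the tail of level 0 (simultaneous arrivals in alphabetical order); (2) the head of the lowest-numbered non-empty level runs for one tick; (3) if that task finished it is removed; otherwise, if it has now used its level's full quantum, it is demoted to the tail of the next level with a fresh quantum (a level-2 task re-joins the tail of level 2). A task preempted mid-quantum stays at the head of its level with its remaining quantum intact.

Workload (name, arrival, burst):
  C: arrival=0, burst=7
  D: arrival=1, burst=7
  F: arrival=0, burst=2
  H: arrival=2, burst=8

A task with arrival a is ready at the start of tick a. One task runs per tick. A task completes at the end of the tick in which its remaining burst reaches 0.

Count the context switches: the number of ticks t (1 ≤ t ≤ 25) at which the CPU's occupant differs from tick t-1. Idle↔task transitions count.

context switches = 7

t=0: L0/L1/L2 = CF/-/- → run C
t=1: L0/L1/L2 = CFD/-/- → run C
t=2: L0/L1/L2 = CFDH/-/- → run C
t=3: L0/L1/L2 = CFDH/-/- → run C
t=4: L0/L1/L2 = FDH/C/- → run F
t=5: L0/L1/L2 = FDH/C/- → run F
t=6: L0/L1/L2 = DH/C/- → run D
t=7: L0/L1/L2 = DH/C/- → run D
t=8: L0/L1/L2 = DH/C/- → run D
t=9: L0/L1/L2 = DH/C/- → run D
t=10: L0/L1/L2 = H/CD/- → run H
t=11: L0/L1/L2 = H/CD/- → run H
t=12: L0/L1/L2 = H/CD/- → run H
t=13: L0/L1/L2 = H/CD/- → run H
t=14: L0/L1/L2 = -/CDH/- → run C
t=15: L0/L1/L2 = -/CDH/- → run C
t=16: L0/L1/L2 = -/CDH/- → run C
t=17: L0/L1/L2 = -/DH/- → run D
t=18: L0/L1/L2 = -/DH/- → run D
t=19: L0/L1/L2 = -/DH/- → run D
t=20: L0/L1/L2 = -/H/- → run H
t=21: L0/L1/L2 = -/H/- → run H
t=22: L0/L1/L2 = -/H/- → run H
t=23: L0/L1/L2 = -/H/- → run H
t=24: (idle)
t=25: (idle)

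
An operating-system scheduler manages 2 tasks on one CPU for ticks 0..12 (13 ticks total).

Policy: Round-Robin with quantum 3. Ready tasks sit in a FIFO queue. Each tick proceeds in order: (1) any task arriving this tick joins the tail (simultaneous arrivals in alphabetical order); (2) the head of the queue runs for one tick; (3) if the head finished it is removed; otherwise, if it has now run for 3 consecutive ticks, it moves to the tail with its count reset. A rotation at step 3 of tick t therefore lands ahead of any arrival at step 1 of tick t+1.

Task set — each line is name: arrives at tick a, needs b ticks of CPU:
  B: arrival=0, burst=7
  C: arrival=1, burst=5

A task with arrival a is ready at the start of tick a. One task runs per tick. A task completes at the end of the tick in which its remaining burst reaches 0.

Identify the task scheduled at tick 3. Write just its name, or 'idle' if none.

running at tick 3 = C

t=0: queue=[B] q_used=0 → run B
t=1: queue=[B,C] q_used=1 → run B
t=2: queue=[B,C] q_used=2 → run B
t=3: queue=[C,B] q_used=0 → run C
t=4: queue=[C,B] q_used=1 → run C
t=5: queue=[C,B] q_used=2 → run C
t=6: queue=[B,C] q_used=0 → run B
t=7: queue=[B,C] q_used=1 → run B
t=8: queue=[B,C] q_used=2 → run B
t=9: queue=[C,B] q_used=0 → run C
t=10: queue=[C,B] q_used=1 → run C
t=11: queue=[B] q_used=0 → run B
t=12: (idle)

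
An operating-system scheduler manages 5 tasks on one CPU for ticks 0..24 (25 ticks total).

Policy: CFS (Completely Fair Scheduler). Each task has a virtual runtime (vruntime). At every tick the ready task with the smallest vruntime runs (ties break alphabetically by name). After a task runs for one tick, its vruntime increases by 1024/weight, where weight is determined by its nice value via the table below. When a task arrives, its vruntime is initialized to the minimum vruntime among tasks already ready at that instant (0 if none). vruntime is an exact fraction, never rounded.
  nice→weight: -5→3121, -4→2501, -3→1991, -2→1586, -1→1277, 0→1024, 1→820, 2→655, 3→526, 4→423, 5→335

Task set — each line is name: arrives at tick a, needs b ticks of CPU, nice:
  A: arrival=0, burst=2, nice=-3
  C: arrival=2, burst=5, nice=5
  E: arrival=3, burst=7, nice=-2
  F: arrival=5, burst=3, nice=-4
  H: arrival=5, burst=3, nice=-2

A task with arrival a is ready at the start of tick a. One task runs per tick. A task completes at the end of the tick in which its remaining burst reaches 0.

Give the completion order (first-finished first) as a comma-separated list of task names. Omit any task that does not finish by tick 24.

t=0: vr[A=0] → run A
t=1: vr[A=1024/1991] → run A
t=2: vr[C=0] → run C
t=3: vr[C=1024/335 E=1024/335] → run C
t=4: vr[C=2048/335 E=1024/335] → run E
t=5: vr[C=2048/335 E=983552/265655 F=983552/265655 H=983552/265655] → run E
t=6: vr[C=2048/335 E=1155072/265655 F=983552/265655 H=983552/265655] → run F
t=7: vr[C=2048/335 E=1155072/265655 F=44785152/10891855 H=983552/265655] → run H
t=8: vr[C=2048/335 E=1155072/265655 F=44785152/10891855 H=1155072/265655] → run F
t=9: vr[C=2048/335 E=1155072/265655 F=49244672/10891855 H=1155072/265655] → run E
t=10: vr[C=2048/335 E=1326592/265655 F=49244672/10891855 H=1155072/265655] → run H
t=11: vr[C=2048/335 E=1326592/265655 F=49244672/10891855 H=1326592/265655] → run F
t=12: vr[C=2048/335 E=1326592/265655 H=1326592/265655] → run E
t=13: vr[C=2048/335 E=1498112/265655 H=1326592/265655] → run H
t=14: vr[C=2048/335 E=1498112/265655] → run E
t=15: vr[C=2048/335 E=1669632/265655] → run C
t=16: vr[C=3072/335 E=1669632/265655] → run E
t=17: vr[C=3072/335 E=1841152/265655] → run E
t=18: vr[C=3072/335] → run C
t=19: vr[C=4096/335] → run C
t=20: (idle)
t=21: (idle)
t=22: (idle)
t=23: (idle)
t=24: (idle)

completion order = A, F, H, E, C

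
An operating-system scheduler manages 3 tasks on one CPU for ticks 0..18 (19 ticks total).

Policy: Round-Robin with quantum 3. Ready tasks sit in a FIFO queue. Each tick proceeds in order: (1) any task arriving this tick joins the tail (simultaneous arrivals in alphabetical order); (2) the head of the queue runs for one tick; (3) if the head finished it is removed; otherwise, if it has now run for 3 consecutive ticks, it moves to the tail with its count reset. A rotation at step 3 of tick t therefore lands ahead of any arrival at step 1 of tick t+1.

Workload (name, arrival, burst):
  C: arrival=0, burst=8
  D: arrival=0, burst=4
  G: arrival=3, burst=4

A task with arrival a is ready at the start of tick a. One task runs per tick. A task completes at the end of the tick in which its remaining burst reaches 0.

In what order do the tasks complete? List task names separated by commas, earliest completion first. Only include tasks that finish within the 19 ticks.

t=0: queue=[C,D] q_used=0 → run C
t=1: queue=[C,D] q_used=1 → run C
t=2: queue=[C,D] q_used=2 → run C
t=3: queue=[D,C,G] q_used=0 → run D
t=4: queue=[D,C,G] q_used=1 → run D
t=5: queue=[D,C,G] q_used=2 → run D
t=6: queue=[C,G,D] q_used=0 → run C
t=7: queue=[C,G,D] q_used=1 → run C
t=8: queue=[C,G,D] q_used=2 → run C
t=9: queue=[G,D,C] q_used=0 → run G
t=10: queue=[G,D,C] q_used=1 → run G
t=11: queue=[G,D,C] q_used=2 → run G
t=12: queue=[D,C,G] q_used=0 → run D
t=13: queue=[C,G] q_used=0 → run C
t=14: queue=[C,G] q_used=1 → run C
t=15: queue=[G] q_used=0 → run G
t=16: (idle)
t=17: (idle)
t=18: (idle)

completion order = D, C, G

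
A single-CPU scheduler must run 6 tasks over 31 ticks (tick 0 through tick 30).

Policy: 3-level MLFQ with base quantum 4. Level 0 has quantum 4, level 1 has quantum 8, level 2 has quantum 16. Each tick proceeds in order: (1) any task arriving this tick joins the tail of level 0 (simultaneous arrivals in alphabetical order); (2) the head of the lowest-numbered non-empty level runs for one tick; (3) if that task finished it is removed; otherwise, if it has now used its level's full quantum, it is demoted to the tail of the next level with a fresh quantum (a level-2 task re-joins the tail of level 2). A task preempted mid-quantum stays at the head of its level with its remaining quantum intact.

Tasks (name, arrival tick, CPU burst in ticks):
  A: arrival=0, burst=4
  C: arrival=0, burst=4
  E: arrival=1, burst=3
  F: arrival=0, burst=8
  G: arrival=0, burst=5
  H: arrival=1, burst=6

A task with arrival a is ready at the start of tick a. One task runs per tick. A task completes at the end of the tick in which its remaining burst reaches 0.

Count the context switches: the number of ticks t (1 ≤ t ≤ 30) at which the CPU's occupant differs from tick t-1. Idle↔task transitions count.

context switches = 9

t=0: L0/L1/L2 = ACFG/-/- → run A
t=1: L0/L1/L2 = ACFGEH/-/- → run A
t=2: L0/L1/L2 = ACFGEH/-/- → run A
t=3: L0/L1/L2 = ACFGEH/-/- → run A
t=4: L0/L1/L2 = CFGEH/-/- → run C
t=5: L0/L1/L2 = CFGEH/-/- → run C
t=6: L0/L1/L2 = CFGEH/-/- → run C
t=7: L0/L1/L2 = CFGEH/-/- → run C
t=8: L0/L1/L2 = FGEH/-/- → run F
t=9: L0/L1/L2 = FGEH/-/- → run F
t=10: L0/L1/L2 = FGEH/-/- → run F
t=11: L0/L1/L2 = FGEH/-/- → run F
t=12: L0/L1/L2 = GEH/F/- → run G
t=13: L0/L1/L2 = GEH/F/- → run G
t=14: L0/L1/L2 = GEH/F/- → run G
t=15: L0/L1/L2 = GEH/F/- → run G
t=16: L0/L1/L2 = EH/FG/- → run E
t=17: L0/L1/L2 = EH/FG/- → run E
t=18: L0/L1/L2 = EH/FG/- → run E
t=19: L0/L1/L2 = H/FG/- → run H
t=20: L0/L1/L2 = H/FG/- → run H
t=21: L0/L1/L2 = H/FG/- → run H
t=22: L0/L1/L2 = H/FG/- → run H
t=23: L0/L1/L2 = -/FGH/- → run F
t=24: L0/L1/L2 = -/FGH/- → run F
t=25: L0/L1/L2 = -/FGH/- → run F
t=26: L0/L1/L2 = -/FGH/- → run F
t=27: L0/L1/L2 = -/GH/- → run G
t=28: L0/L1/L2 = -/H/- → run H
t=29: L0/L1/L2 = -/H/- → run H
t=30: (idle)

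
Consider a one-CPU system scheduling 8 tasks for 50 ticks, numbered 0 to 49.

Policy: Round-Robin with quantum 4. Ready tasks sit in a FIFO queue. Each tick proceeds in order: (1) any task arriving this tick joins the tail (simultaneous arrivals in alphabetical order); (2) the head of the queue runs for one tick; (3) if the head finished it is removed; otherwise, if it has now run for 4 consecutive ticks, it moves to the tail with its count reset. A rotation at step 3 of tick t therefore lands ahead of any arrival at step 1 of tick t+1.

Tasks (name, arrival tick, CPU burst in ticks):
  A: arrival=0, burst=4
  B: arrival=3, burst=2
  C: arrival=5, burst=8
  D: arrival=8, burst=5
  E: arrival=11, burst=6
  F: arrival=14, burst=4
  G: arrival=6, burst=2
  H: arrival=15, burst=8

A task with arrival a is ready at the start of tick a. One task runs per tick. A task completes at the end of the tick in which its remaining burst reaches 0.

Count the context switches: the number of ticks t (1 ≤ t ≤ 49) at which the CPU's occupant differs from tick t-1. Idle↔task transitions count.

t=0: queue=[A] q_used=0 → run A
t=1: queue=[A] q_used=1 → run A
t=2: queue=[A] q_used=2 → run A
t=3: queue=[A,B] q_used=3 → run A
t=4: queue=[B] q_used=0 → run B
t=5: queue=[B,C] q_used=1 → run B
t=6: queue=[C,G] q_used=0 → run C
t=7: queue=[C,G] q_used=1 → run C
t=8: queue=[C,G,D] q_used=2 → run C
t=9: queue=[C,G,D] q_used=3 → run C
t=10: queue=[G,D,C] q_used=0 → run G
t=11: queue=[G,D,C,E] q_used=1 → run G
t=12: queue=[D,C,E] q_used=0 → run D
t=13: queue=[D,C,E] q_used=1 → run D
t=14: queue=[D,C,E,F] q_used=2 → run D
t=15: queue=[D,C,E,F,H] q_used=3 → run D
t=16: queue=[C,E,F,H,D] q_used=0 → run C
t=17: queue=[C,E,F,H,D] q_used=1 → run C
t=18: queue=[C,E,F,H,D] q_used=2 → run C
t=19: queue=[C,E,F,H,D] q_used=3 → run C
t=20: queue=[E,F,H,D] q_used=0 → run E
t=21: queue=[E,F,H,D] q_used=1 → run E
t=22: queue=[E,F,H,D] q_used=2 → run E
t=23: queue=[E,F,H,D] q_used=3 → run E
t=24: queue=[F,H,D,E] q_used=0 → run F
t=25: queue=[F,H,D,E] q_used=1 → run F
t=26: queue=[F,H,D,E] q_used=2 → run F
t=27: queue=[F,H,D,E] q_used=3 → run F
t=28: queue=[H,D,E] q_used=0 → run H
t=29: queue=[H,D,E] q_used=1 → run H
t=30: queue=[H,D,E] q_used=2 → run H
t=31: queue=[H,D,E] q_used=3 → run H
t=32: queue=[D,E,H] q_used=0 → run D
t=33: queue=[E,H] q_used=0 → run E
t=34: queue=[E,H] q_used=1 → run E
t=35: queue=[H] q_used=0 → run H
t=36: queue=[H] q_used=1 → run H
t=37: queue=[H] q_used=2 → run H
t=38: queue=[H] q_used=3 → run H
t=39: (idle)
t=40: (idle)
t=41: (idle)
t=42: (idle)
t=43: (idle)
t=44: (idle)
t=45: (idle)
t=46: (idle)
t=47: (idle)
t=48: (idle)
t=49: (idle)

context switches = 12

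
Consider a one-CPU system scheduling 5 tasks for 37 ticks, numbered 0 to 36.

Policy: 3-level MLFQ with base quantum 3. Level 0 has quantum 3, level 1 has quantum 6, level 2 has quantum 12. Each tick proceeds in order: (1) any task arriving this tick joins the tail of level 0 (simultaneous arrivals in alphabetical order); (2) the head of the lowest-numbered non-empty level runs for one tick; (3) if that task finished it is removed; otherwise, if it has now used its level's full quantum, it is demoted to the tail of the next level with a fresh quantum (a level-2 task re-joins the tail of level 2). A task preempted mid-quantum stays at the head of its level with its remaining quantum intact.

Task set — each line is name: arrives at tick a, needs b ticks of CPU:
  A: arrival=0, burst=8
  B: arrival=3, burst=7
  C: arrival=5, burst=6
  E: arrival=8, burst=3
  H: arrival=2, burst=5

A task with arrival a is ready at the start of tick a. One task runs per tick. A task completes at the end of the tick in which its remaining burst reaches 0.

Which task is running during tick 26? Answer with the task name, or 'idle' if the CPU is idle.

t=0: L0/L1/L2 = A/-/- → run A
t=1: L0/L1/L2 = A/-/- → run A
t=2: L0/L1/L2 = AH/-/- → run A
t=3: L0/L1/L2 = HB/A/- → run H
t=4: L0/L1/L2 = HB/A/- → run H
t=5: L0/L1/L2 = HBC/A/- → run H
t=6: L0/L1/L2 = BC/AH/- → run B
t=7: L0/L1/L2 = BC/AH/- → run B
t=8: L0/L1/L2 = BCE/AH/- → run B
t=9: L0/L1/L2 = CE/AHB/- → run C
t=10: L0/L1/L2 = CE/AHB/- → run C
t=11: L0/L1/L2 = CE/AHB/- → run C
t=12: L0/L1/L2 = E/AHBC/- → run E
t=13: L0/L1/L2 = E/AHBC/- → run E
t=14: L0/L1/L2 = E/AHBC/- → run E
t=15: L0/L1/L2 = -/AHBC/- → run A
t=16: L0/L1/L2 = -/AHBC/- → run A
t=17: L0/L1/L2 = -/AHBC/- → run A
t=18: L0/L1/L2 = -/AHBC/- → run A
t=19: L0/L1/L2 = -/AHBC/- → run A
t=20: L0/L1/L2 = -/HBC/- → run H
t=21: L0/L1/L2 = -/HBC/- → run H
t=22: L0/L1/L2 = -/BC/- → run B
t=23: L0/L1/L2 = -/BC/- → run B
t=24: L0/L1/L2 = -/BC/- → run B
t=25: L0/L1/L2 = -/BC/- → run B
t=26: L0/L1/L2 = -/C/- → run C
t=27: L0/L1/L2 = -/C/- → run C
t=28: L0/L1/L2 = -/C/- → run C
t=29: (idle)
t=30: (idle)
t=31: (idle)
t=32: (idle)
t=33: (idle)
t=34: (idle)
t=35: (idle)
t=36: (idle)

running at tick 26 = C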